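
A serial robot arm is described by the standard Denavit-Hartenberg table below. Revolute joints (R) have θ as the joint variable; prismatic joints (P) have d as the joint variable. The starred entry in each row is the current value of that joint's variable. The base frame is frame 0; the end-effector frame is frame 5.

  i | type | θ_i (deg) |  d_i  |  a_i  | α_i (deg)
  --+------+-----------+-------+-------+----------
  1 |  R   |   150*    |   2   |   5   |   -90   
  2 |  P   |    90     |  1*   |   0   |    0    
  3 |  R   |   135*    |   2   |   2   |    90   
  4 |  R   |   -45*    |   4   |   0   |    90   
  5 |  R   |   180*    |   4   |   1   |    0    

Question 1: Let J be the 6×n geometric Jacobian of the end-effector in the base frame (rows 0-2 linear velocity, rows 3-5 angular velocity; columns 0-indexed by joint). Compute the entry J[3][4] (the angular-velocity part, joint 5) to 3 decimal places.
axis z_4 = (-0.0795,0.8624,-0.5000); lever o_n−o_4 = (-1.1044,3.0871,-2.5000)
cross product → J_v[:, 4] = (-0.6124,0.3536,0.7071)
J_ω[:, 4] = z_4
entry J[3][4] = -0.0795

-0.079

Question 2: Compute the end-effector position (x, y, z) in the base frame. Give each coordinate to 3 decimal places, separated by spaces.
after link 1: o_1 = (-4.3301, 2.5000, 2.0000)
after link 2: o_2 = (-4.8301, 1.6340, 2.0000)
after link 3: o_3 = (-4.6054, -0.8052, 3.4142)
after link 4: o_4 = (-2.1559, -2.2194, 0.5858)
after link 5: o_5 = (-3.2603, 0.8677, -1.9142)

-3.260 0.868 -1.914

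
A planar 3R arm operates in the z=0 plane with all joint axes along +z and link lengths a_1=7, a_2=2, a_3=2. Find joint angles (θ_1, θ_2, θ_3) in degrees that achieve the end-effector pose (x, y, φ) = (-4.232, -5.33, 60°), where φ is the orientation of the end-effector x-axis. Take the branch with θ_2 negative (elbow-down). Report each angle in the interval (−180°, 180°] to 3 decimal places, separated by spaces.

wrist centre = target − a_3·(cos φ, sin φ) = (-5.2320, -7.0621)
cos θ_2 = (77.2464−7²−2²)/(2·7·2) = 0.8659; θ_2 = -30.0095° (elbow-down)
β = atan2(-7.0621,-5.2320) = -126.5333°; ψ = atan2(-1.0003,8.7319) = -6.5351°
θ_1 = β − ψ = -119.9982°
θ_3 = φ − θ_1 − θ_2 = -149.9922° (wrapped to (-180°,180°])

-119.998 -30.010 -149.992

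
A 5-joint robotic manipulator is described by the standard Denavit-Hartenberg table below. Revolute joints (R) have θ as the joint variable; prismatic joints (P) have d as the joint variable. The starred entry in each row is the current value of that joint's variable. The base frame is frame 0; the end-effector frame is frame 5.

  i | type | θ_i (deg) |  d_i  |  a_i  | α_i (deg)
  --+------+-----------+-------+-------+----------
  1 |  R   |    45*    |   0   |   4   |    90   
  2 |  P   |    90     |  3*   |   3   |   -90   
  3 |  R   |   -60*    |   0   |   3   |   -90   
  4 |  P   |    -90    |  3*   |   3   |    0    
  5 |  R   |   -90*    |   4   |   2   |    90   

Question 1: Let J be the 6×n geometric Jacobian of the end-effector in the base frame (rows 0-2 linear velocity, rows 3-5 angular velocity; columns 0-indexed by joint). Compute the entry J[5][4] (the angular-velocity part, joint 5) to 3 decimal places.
0.866

axis z_4 = (-0.3536,0.3536,0.8660); lever o_n−o_4 = (-2.6390,2.6390,2.4641)
cross product → J_v[:, 4] = (-1.4142,-1.4142,0.0000)
J_ω[:, 4] = z_4
entry J[5][4] = 0.8660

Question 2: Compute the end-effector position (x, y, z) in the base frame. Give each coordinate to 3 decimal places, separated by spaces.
after link 1: o_1 = (2.8284, 2.8284, 0.0000)
after link 2: o_2 = (4.9497, 0.7071, 3.0000)
after link 3: o_3 = (6.7869, -1.1300, 4.5000)
after link 4: o_4 = (3.6049, -2.1907, 7.0981)
after link 5: o_5 = (0.9659, 0.4483, 9.5622)

0.966 0.448 9.562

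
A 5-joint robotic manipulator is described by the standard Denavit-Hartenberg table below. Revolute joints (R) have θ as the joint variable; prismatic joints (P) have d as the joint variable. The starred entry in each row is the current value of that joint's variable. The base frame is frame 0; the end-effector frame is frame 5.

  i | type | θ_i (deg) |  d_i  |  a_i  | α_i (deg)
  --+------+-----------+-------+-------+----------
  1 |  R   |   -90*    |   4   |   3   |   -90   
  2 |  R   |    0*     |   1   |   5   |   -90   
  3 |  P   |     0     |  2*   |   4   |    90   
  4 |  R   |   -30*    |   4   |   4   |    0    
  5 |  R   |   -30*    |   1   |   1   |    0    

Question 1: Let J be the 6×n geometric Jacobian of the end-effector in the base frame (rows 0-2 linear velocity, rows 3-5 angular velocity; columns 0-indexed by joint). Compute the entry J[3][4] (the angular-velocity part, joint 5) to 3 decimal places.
1.000

axis z_4 = (1.0000,0.0000,0.0000); lever o_n−o_4 = (1.0000,-0.5000,0.8660)
cross product → J_v[:, 4] = (0.0000,-0.8660,-0.5000)
J_ω[:, 4] = z_4
entry J[3][4] = 1.0000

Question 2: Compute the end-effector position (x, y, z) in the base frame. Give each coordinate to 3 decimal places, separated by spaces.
6.000 -15.964 4.866

after link 1: o_1 = (0.0000, -3.0000, 4.0000)
after link 2: o_2 = (1.0000, -8.0000, 4.0000)
after link 3: o_3 = (1.0000, -12.0000, 2.0000)
after link 4: o_4 = (5.0000, -15.4641, 4.0000)
after link 5: o_5 = (6.0000, -15.9641, 4.8660)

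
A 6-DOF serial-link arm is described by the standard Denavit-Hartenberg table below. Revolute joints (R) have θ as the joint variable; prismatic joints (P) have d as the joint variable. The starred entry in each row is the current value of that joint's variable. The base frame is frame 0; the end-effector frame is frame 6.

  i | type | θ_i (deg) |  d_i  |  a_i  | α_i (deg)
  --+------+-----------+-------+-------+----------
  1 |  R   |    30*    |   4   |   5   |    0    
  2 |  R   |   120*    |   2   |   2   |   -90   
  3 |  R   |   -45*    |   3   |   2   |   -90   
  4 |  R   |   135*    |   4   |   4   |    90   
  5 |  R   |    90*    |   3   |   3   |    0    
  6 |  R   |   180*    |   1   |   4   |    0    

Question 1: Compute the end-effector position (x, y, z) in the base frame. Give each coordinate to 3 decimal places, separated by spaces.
after link 1: o_1 = (4.3301, 2.5000, 4.0000)
after link 2: o_2 = (2.5981, 3.5000, 6.0000)
after link 3: o_3 = (-0.1267, 1.6090, 7.4142)
after link 4: o_4 = (0.5701, 4.4727, 2.5858)
after link 5: o_5 = (-1.5054, 8.1205, 1.9645)
after link 6: o_6 = (0.8646, 7.5687, 5.2929)

0.865 7.569 5.293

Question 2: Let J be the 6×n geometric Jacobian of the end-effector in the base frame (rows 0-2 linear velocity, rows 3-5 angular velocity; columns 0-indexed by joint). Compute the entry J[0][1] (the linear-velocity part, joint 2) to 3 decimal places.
-5.069

axis z_1 = (0.0000,0.0000,1.0000); lever o_n−o_1 = (-3.4655,5.0687,1.2929)
cross product → J_v[:, 1] = (-5.0687,-3.4655,0.0000)
J_ω[:, 1] = z_1
entry J[0][1] = -5.0687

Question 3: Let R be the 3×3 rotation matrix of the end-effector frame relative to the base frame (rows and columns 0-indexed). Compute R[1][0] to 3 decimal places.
End-effector x-axis (col 0 of R) = (0.6124,-0.3536,0.7071)
R[1][0] = -0.3536

-0.354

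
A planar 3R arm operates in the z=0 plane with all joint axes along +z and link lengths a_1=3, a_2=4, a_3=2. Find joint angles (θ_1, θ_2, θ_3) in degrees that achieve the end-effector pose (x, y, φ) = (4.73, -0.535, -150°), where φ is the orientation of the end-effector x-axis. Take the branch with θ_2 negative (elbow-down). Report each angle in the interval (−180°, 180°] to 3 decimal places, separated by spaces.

29.995 -44.987 -135.008

wrist centre = target − a_3·(cos φ, sin φ) = (6.4621, 0.4650)
cos θ_2 = (41.9743−3²−4²)/(2·3·4) = 0.7073; θ_2 = -44.9873° (elbow-down)
β = atan2(0.4650,6.4621) = 4.1158°; ψ = atan2(-2.8278,5.8291) = -25.8790°
θ_1 = β − ψ = 29.9949°
θ_3 = φ − θ_1 − θ_2 = -135.0076° (wrapped to (-180°,180°])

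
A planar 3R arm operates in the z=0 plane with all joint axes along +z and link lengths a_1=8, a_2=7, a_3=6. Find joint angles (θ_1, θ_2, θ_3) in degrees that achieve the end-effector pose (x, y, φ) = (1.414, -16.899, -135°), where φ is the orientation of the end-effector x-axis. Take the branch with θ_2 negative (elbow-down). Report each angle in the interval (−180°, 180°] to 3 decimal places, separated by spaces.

wrist centre = target − a_3·(cos φ, sin φ) = (5.6566, -12.6564)
cos θ_2 = (192.1810−8²−7²)/(2·8·7) = 0.7070; θ_2 = -45.0108° (elbow-down)
β = atan2(-12.6564,5.6566) = -65.9182°; ψ = atan2(-4.9507,12.9488) = -20.9232°
θ_1 = β − ψ = -44.9950°
θ_3 = φ − θ_1 − θ_2 = -44.9942° (wrapped to (-180°,180°])

-44.995 -45.011 -44.994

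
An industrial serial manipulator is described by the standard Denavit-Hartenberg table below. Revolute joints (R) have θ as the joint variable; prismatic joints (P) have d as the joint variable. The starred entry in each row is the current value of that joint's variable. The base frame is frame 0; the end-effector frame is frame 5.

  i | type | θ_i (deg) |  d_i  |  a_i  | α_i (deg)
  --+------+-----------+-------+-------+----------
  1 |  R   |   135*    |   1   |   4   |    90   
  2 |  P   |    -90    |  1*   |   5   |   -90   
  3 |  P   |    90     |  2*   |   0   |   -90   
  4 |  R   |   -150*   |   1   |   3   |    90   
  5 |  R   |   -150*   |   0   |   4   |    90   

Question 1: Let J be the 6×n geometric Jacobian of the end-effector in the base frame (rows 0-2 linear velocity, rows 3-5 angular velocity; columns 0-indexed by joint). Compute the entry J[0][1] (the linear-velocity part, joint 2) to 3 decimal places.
prismatic axis z_1 = (0.7071,0.7071,0.0000)
J_v[:, 1] = z_1; J_ω[:, 1] = (0,0,0)
entry J[0][1] = 0.7071

0.707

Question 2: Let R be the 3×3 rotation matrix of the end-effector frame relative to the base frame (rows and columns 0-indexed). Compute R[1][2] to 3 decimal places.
End-effector z-axis (col 2 of R) = (-0.1294,-0.4830,0.8660)
R[1][2] = -0.4830

-0.483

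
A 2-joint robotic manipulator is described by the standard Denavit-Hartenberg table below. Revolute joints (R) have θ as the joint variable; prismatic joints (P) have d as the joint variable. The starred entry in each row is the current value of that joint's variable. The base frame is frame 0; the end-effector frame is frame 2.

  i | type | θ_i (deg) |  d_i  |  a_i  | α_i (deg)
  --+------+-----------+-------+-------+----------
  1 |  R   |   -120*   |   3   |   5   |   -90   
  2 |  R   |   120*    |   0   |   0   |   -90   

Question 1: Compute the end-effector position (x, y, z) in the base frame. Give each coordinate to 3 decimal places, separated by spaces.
after link 1: o_1 = (-2.5000, -4.3301, 3.0000)
after link 2: o_2 = (-2.5000, -4.3301, 3.0000)

-2.500 -4.330 3.000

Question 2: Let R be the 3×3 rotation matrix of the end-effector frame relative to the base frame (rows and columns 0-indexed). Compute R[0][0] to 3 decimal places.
0.250

End-effector x-axis (col 0 of R) = (0.2500,0.4330,-0.8660)
R[0][0] = 0.2500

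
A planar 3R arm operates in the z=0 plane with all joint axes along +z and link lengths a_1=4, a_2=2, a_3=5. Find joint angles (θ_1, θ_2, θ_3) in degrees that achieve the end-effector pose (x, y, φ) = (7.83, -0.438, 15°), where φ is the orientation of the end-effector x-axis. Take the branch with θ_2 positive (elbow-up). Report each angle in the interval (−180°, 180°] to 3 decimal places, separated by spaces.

wrist centre = target − a_3·(cos φ, sin φ) = (3.0004, -1.7321)
cos θ_2 = (12.0024−4²−2²)/(2·4·2) = -0.4999; θ_2 = 119.9902° (elbow-up)
β = atan2(-1.7321,3.0004) = -29.9976°; ψ = atan2(1.7322,3.0003) = 30.0000°
θ_1 = β − ψ = -59.9976°
θ_3 = φ − θ_1 − θ_2 = -44.9926° (wrapped to (-180°,180°])

-59.998 119.990 -44.993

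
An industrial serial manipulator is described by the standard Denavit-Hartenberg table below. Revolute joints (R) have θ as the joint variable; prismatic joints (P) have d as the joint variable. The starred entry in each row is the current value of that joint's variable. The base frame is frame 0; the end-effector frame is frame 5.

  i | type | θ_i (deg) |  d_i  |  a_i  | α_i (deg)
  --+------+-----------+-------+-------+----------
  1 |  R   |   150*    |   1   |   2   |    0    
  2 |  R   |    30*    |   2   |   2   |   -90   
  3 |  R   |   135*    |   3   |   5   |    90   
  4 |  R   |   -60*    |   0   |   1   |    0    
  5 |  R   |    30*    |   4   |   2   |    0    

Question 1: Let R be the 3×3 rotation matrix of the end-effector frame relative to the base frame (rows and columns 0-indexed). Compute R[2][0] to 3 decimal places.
End-effector x-axis (col 0 of R) = (0.6124,0.5000,-0.6124)
R[2][0] = -0.6124

-0.612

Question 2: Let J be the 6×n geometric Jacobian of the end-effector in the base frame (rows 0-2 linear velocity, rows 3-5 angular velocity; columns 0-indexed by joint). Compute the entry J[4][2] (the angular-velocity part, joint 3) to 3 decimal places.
-1.000

axis z_2 = (0.0000,-1.0000,0.0000); lever o_n−o_2 = (2.2854,-1.1340,-7.9423)
cross product → J_v[:, 2] = (7.9423,0.0000,2.2854)
J_ω[:, 2] = z_2
entry J[4][2] = -1.0000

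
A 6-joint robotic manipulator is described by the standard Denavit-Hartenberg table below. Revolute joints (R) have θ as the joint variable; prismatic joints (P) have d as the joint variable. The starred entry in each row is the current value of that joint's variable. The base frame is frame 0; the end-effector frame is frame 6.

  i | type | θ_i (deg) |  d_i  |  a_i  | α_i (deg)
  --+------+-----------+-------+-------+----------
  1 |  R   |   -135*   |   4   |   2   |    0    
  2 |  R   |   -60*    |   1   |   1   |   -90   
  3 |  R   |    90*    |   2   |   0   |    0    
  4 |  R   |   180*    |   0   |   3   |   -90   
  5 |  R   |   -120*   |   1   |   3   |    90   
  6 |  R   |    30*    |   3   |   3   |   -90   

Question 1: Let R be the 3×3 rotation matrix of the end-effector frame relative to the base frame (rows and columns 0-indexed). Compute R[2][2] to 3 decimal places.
0.250

End-effector z-axis (col 2 of R) = (-0.7244,0.6424,0.2500)
R[2][2] = 0.2500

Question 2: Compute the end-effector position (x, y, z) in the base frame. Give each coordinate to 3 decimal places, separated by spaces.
-6.179 -5.674 2.603

after link 1: o_1 = (-1.4142, -1.4142, 4.0000)
after link 2: o_2 = (-2.3801, -1.1554, 5.0000)
after link 3: o_3 = (-2.8978, -3.0872, 5.0000)
after link 4: o_4 = (-2.8978, -3.0872, 8.0000)
after link 5: o_5 = (-4.5361, -5.3380, 6.5000)
after link 6: o_6 = (-6.1791, -5.6742, 2.6029)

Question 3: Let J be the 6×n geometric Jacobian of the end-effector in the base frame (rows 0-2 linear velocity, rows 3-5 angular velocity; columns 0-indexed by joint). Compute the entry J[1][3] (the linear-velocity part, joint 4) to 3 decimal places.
-0.620

axis z_3 = (-0.2588,-0.9659,0.0000); lever o_n−o_3 = (-3.2814,-2.5869,-2.3971)
cross product → J_v[:, 3] = (2.3154,-0.6204,-2.5000)
J_ω[:, 3] = z_3
entry J[1][3] = -0.6204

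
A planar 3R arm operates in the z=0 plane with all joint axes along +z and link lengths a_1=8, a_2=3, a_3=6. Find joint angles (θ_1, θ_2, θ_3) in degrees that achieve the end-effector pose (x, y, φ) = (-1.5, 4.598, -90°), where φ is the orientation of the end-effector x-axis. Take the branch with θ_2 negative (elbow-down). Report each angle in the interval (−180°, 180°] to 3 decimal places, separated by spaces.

wrist centre = target − a_3·(cos φ, sin φ) = (-1.5000, 10.5980)
cos θ_2 = (114.5676−8²−3²)/(2·8·3) = 0.8660; θ_2 = -30.0039° (elbow-down)
β = atan2(10.5980,-1.5000) = 98.0559°; ψ = atan2(-1.5002,10.5980) = -8.0569°
θ_1 = β − ψ = 106.1128°
θ_3 = φ − θ_1 − θ_2 = -166.1089° (wrapped to (-180°,180°])

106.113 -30.004 -166.109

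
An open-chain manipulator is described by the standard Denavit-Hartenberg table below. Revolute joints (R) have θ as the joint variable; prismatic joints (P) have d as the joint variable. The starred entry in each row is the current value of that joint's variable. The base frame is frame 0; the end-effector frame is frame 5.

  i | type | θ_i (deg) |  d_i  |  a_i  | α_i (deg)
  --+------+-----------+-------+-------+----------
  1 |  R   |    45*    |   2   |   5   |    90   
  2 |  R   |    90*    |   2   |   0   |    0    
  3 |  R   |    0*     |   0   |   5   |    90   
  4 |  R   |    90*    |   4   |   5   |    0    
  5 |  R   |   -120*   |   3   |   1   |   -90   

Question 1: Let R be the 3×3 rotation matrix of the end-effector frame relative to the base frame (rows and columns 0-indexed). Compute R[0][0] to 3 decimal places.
End-effector x-axis (col 0 of R) = (-0.3536,0.3536,0.8660)
R[0][0] = -0.3536

-0.354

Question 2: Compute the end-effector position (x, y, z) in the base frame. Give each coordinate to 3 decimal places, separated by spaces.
after link 1: o_1 = (3.5355, 3.5355, 2.0000)
after link 2: o_2 = (4.9497, 2.1213, 2.0000)
after link 3: o_3 = (4.9497, 2.1213, 7.0000)
after link 4: o_4 = (11.3137, 1.4142, 7.0000)
after link 5: o_5 = (13.0815, 3.8891, 7.8660)

13.081 3.889 7.866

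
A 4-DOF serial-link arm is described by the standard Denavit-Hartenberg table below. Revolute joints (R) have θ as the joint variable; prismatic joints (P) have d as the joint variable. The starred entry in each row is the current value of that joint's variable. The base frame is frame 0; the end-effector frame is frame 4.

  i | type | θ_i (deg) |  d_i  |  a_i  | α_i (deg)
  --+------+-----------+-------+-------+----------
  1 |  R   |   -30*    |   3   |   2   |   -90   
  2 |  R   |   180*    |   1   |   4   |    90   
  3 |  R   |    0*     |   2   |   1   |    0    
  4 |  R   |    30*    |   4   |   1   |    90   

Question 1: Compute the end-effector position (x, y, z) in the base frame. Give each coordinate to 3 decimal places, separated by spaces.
-2.598 3.232 -3.000

after link 1: o_1 = (1.7321, -1.0000, 3.0000)
after link 2: o_2 = (-1.2321, 1.8660, 3.0000)
after link 3: o_3 = (-2.0981, 2.3660, 1.0000)
after link 4: o_4 = (-2.5981, 3.2321, -3.0000)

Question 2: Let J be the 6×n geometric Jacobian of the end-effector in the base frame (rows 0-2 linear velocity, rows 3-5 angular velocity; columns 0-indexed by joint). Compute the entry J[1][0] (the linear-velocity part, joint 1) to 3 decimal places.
axis z_0 = ẑ; lever o_n−o_0 = (-2.5981,3.2321,-3.0000)
cross product → J_v[:, 0] = (-3.2321,-2.5981,0.0000)
J_ω[:, 0] = z_0
entry J[1][0] = -2.5981

-2.598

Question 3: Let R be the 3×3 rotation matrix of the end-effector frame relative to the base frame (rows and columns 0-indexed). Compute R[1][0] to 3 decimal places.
0.866

End-effector x-axis (col 0 of R) = (-0.5000,0.8660,-0.0000)
R[1][0] = 0.8660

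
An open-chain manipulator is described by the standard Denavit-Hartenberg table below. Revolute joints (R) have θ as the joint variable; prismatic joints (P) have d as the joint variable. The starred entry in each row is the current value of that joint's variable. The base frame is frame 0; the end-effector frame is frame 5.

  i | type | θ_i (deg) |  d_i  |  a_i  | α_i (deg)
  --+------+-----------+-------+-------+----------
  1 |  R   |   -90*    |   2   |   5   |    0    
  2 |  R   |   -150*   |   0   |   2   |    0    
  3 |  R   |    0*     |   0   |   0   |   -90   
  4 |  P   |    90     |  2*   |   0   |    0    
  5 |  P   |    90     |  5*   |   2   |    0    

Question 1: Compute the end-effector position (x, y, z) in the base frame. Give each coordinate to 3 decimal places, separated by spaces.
after link 1: o_1 = (0.0000, -5.0000, 2.0000)
after link 2: o_2 = (-1.0000, -3.2679, 2.0000)
after link 3: o_3 = (-1.0000, -3.2679, 2.0000)
after link 4: o_4 = (-2.7321, -4.2679, 2.0000)
after link 5: o_5 = (-6.0622, -8.5000, 2.0000)

-6.062 -8.500 2.000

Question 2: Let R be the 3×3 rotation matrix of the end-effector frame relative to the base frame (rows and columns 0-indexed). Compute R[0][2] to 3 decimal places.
End-effector z-axis (col 2 of R) = (-0.8660,-0.5000,0.0000)
R[0][2] = -0.8660

-0.866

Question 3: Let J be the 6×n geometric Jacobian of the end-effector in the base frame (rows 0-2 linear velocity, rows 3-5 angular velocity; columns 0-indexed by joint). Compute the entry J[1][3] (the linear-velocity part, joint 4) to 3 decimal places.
-0.500

prismatic axis z_3 = (-0.8660,-0.5000,0.0000)
J_v[:, 3] = z_3; J_ω[:, 3] = (0,0,0)
entry J[1][3] = -0.5000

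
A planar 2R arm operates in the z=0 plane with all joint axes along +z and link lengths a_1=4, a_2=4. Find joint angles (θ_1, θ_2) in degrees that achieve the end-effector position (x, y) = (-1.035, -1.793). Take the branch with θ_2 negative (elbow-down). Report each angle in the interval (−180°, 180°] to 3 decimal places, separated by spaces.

-44.993 -150.004

cos θ_2 = (4.2861−4²−4²)/(2·4·4) = -0.8661; θ_2 = -150.0040° (elbow-down)
β = atan2(-1.7930,-1.0350) = -119.9955°; ψ = atan2(-1.9998,0.5358) = -75.0020°
θ_1 = β − ψ = -44.9935°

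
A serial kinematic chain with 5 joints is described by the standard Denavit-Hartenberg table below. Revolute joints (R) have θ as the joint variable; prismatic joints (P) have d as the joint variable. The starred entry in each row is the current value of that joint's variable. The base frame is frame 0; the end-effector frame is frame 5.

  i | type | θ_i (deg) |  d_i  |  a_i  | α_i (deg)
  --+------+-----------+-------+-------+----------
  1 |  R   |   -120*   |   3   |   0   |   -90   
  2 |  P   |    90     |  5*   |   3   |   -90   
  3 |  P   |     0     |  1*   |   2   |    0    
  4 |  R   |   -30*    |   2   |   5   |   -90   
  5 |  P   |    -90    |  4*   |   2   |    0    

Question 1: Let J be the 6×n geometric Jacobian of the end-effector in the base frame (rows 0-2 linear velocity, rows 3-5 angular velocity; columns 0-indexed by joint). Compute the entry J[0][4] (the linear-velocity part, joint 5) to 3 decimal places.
prismatic axis z_4 = (-0.7500,0.4330,-0.5000)
J_v[:, 4] = z_4; J_ω[:, 4] = (0,0,0)
entry J[0][4] = -0.7500

-0.750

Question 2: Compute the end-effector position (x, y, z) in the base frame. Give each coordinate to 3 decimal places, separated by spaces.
5.995 2.312 -8.330

after link 1: o_1 = (0.0000, 0.0000, 3.0000)
after link 2: o_2 = (4.3301, -2.5000, 0.0000)
after link 3: o_3 = (4.8301, -1.6340, -2.0000)
after link 4: o_4 = (7.9952, -1.1519, -6.3301)
after link 5: o_5 = (5.9952, 2.3122, -8.3301)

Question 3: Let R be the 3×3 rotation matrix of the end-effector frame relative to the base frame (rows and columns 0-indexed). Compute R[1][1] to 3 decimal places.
End-effector y-axis (col 1 of R) = (0.4330,-0.2500,-0.8660)
R[1][1] = -0.2500

-0.250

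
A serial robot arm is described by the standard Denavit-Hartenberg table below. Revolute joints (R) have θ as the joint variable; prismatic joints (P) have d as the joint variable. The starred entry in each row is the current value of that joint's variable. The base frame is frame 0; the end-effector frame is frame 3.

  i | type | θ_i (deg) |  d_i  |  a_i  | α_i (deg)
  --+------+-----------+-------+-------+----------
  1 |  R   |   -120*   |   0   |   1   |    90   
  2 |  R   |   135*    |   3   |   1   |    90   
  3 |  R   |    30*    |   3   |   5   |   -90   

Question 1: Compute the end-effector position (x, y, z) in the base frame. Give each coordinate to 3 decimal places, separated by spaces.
after link 1: o_1 = (-0.5000, -0.8660, 0.0000)
after link 2: o_2 = (-2.7445, 1.2463, 0.7071)
after link 3: o_3 = (-4.4393, 3.3109, 5.8903)

-4.439 3.311 5.890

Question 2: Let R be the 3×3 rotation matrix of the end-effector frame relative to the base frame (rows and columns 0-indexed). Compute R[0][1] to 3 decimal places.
End-effector y-axis (col 1 of R) = (0.3536,0.6124,-0.7071)
R[0][1] = 0.3536

0.354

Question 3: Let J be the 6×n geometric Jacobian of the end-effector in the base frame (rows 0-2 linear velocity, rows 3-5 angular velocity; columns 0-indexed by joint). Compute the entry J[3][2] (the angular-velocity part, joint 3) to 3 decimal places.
axis z_2 = (-0.3536,-0.6124,0.7071); lever o_n−o_2 = (-1.6948,2.0645,5.1832)
cross product → J_v[:, 2] = (-4.6339,0.6341,-1.7678)
J_ω[:, 2] = z_2
entry J[3][2] = -0.3536

-0.354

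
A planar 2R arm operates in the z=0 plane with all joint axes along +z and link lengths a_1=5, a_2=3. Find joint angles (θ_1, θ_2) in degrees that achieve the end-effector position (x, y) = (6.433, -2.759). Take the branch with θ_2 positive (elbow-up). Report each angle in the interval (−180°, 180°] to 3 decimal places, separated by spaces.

-45.004 60.010

cos θ_2 = (48.9956−5²−3²)/(2·5·3) = 0.4999; θ_2 = 60.0098° (elbow-up)
β = atan2(-2.7590,6.4330) = -23.2136°; ψ = atan2(2.5983,6.4996) = 21.7901°
θ_1 = β − ψ = -45.0037°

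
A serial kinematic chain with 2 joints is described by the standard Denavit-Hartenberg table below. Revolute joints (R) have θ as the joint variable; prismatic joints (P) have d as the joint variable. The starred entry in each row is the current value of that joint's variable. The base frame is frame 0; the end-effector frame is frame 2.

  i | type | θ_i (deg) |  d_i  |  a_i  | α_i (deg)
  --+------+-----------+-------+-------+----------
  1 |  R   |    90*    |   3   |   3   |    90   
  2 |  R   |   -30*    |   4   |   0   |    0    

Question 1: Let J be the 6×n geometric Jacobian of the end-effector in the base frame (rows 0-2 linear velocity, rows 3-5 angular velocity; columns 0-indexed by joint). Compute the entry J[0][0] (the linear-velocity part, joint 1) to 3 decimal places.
-3.000

axis z_0 = ẑ; lever o_n−o_0 = (4.0000,3.0000,3.0000)
cross product → J_v[:, 0] = (-3.0000,4.0000,0.0000)
J_ω[:, 0] = z_0
entry J[0][0] = -3.0000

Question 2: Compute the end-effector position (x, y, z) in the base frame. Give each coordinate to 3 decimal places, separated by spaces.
after link 1: o_1 = (0.0000, 3.0000, 3.0000)
after link 2: o_2 = (4.0000, 3.0000, 3.0000)

4.000 3.000 3.000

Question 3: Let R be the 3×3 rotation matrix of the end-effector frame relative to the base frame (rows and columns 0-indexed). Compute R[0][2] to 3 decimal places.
1.000

End-effector z-axis (col 2 of R) = (1.0000,-0.0000,0.0000)
R[0][2] = 1.0000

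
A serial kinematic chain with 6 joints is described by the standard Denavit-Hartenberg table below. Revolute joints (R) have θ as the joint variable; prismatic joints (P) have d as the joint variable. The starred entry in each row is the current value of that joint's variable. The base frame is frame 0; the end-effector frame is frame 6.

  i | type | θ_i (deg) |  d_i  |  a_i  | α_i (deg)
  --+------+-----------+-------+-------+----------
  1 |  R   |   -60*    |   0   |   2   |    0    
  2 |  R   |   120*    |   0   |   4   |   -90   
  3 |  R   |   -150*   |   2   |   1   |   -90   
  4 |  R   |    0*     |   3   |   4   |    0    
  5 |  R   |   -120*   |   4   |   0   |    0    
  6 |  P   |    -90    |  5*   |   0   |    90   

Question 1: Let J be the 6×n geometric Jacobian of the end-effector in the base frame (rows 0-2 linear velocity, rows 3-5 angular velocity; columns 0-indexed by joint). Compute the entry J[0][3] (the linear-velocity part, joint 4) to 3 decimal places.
axis z_3 = (0.2500,0.4330,0.8660); lever o_n−o_3 = (1.2679,2.1962,12.3923)
cross product → J_v[:, 3] = (3.4641,-2.0000,0.0000)
J_ω[:, 3] = z_3
entry J[0][3] = 3.4641

3.464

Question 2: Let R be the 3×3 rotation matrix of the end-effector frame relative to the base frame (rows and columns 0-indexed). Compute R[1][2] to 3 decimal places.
-0.808

End-effector z-axis (col 2 of R) = (0.5335,-0.8080,0.2500)
R[1][2] = -0.8080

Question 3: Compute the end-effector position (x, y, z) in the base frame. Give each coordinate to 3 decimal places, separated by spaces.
2.103 4.178 12.892

after link 1: o_1 = (1.0000, -1.7321, 0.0000)
after link 2: o_2 = (3.0000, 1.7321, 0.0000)
after link 3: o_3 = (0.8349, 1.9821, 0.5000)
after link 4: o_4 = (-0.1471, 0.2811, 5.0981)
after link 5: o_5 = (0.8529, 2.0131, 8.5622)
after link 6: o_6 = (2.1029, 4.1782, 12.8923)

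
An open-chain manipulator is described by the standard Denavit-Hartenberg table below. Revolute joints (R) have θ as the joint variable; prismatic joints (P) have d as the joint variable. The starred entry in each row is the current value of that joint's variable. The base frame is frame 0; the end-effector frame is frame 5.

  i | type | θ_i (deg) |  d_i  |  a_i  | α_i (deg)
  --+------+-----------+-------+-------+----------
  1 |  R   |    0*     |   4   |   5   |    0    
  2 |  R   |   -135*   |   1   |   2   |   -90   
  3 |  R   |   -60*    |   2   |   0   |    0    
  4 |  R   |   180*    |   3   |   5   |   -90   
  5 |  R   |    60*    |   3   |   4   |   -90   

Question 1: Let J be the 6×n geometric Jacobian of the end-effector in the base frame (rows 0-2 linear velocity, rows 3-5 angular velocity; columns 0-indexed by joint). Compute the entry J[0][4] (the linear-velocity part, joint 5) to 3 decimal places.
-2.639

axis z_4 = (0.6124,0.6124,0.5000); lever o_n−o_4 = (0.0947,4.9937,-0.2321)
cross product → J_v[:, 4] = (-2.6390,0.1895,3.0000)
J_ω[:, 4] = z_4
entry J[0][4] = -2.6390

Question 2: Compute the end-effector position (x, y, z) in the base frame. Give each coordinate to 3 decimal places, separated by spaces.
8.984 1.812 0.438

after link 1: o_1 = (5.0000, 0.0000, 4.0000)
after link 2: o_2 = (3.5858, -1.4142, 5.0000)
after link 3: o_3 = (5.0000, -2.8284, 5.0000)
after link 4: o_4 = (8.8891, -3.1820, 0.6699)
after link 5: o_5 = (8.9838, 1.8117, 0.4378)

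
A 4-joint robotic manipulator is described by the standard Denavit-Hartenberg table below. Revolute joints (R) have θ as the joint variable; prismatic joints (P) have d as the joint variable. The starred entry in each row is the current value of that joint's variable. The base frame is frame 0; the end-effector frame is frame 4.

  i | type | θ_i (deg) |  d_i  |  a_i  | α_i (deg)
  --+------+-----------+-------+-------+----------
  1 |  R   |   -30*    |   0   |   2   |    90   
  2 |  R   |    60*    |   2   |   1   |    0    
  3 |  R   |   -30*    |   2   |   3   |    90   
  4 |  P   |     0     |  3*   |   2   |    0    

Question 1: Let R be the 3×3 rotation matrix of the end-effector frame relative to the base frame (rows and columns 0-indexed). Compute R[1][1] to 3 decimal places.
End-effector y-axis (col 1 of R) = (-0.5000,-0.8660,0.0000)
R[1][1] = -0.8660

-0.866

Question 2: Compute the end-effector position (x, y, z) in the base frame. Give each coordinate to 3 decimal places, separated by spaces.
5.214 -7.629 0.768

after link 1: o_1 = (1.7321, -1.0000, 0.0000)
after link 2: o_2 = (1.1651, -2.9821, 0.8660)
after link 3: o_3 = (2.4151, -6.0131, 2.3660)
after link 4: o_4 = (5.2141, -7.6292, 0.7679)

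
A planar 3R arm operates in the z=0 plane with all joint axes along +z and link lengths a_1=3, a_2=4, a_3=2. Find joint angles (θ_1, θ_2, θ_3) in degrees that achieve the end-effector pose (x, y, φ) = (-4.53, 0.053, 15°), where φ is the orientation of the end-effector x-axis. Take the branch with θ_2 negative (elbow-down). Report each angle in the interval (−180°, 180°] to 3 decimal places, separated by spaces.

wrist centre = target − a_3·(cos φ, sin φ) = (-6.4619, -0.4646)
cos θ_2 = (41.9714−3²−4²)/(2·3·4) = 0.7071; θ_2 = -44.9971° (elbow-down)
β = atan2(-0.4646,-6.4619) = -175.8872°; ψ = atan2(-2.8283,5.8286) = -25.8848°
θ_1 = β − ψ = -150.0025°
θ_3 = φ − θ_1 − θ_2 = -150.0004° (wrapped to (-180°,180°])

-150.002 -44.997 -150.000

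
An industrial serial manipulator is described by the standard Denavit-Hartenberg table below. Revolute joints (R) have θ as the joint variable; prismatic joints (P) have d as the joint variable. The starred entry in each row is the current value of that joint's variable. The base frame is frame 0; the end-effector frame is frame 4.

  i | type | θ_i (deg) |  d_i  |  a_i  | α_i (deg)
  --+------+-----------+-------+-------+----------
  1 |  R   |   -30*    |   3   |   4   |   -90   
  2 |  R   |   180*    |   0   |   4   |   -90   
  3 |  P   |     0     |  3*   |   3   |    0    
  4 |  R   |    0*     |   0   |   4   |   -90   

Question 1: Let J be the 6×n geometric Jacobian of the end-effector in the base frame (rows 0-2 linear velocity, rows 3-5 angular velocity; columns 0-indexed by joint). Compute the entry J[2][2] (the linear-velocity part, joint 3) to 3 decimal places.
prismatic axis z_2 = (-0.0000,0.0000,1.0000)
J_v[:, 2] = z_2; J_ω[:, 2] = (0,0,0)
entry J[2][2] = 1.0000

1.000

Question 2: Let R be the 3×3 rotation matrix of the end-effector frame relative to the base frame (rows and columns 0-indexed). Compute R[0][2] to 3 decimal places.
End-effector z-axis (col 2 of R) = (-0.5000,-0.8660,0.0000)
R[0][2] = -0.5000

-0.500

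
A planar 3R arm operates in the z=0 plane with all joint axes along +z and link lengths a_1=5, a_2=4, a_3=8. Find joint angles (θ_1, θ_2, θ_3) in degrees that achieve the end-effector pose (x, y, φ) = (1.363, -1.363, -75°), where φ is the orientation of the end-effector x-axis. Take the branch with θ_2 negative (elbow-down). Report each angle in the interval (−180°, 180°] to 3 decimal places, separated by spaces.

135.000 -89.991 -120.009

wrist centre = target − a_3·(cos φ, sin φ) = (-0.7076, 6.3644)
cos θ_2 = (41.0063−5²−4²)/(2·5·4) = 0.0002; θ_2 = -89.9910° (elbow-down)
β = atan2(6.3644,-0.7076) = 96.3437°; ψ = atan2(-4.0000,5.0006) = -38.6563°
θ_1 = β − ψ = 135.0000°
θ_3 = φ − θ_1 − θ_2 = -120.0090° (wrapped to (-180°,180°])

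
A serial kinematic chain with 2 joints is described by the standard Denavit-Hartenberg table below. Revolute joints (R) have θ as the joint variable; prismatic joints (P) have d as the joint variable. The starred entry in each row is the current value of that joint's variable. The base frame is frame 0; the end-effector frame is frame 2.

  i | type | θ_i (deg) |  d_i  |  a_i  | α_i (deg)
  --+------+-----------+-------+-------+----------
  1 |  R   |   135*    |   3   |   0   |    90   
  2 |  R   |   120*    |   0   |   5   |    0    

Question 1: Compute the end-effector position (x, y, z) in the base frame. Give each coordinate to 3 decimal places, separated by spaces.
1.768 -1.768 7.330

after link 1: o_1 = (0.0000, 0.0000, 3.0000)
after link 2: o_2 = (1.7678, -1.7678, 7.3301)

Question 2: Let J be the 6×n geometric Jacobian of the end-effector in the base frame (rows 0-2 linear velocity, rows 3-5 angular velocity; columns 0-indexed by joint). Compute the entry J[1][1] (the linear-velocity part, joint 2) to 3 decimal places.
-3.062

axis z_1 = (0.7071,0.7071,0.0000); lever o_n−o_1 = (1.7678,-1.7678,4.3301)
cross product → J_v[:, 1] = (3.0619,-3.0619,-2.5000)
J_ω[:, 1] = z_1
entry J[1][1] = -3.0619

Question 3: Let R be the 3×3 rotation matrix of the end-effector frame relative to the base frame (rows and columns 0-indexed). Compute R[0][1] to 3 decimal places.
0.612

End-effector y-axis (col 1 of R) = (0.6124,-0.6124,-0.5000)
R[0][1] = 0.6124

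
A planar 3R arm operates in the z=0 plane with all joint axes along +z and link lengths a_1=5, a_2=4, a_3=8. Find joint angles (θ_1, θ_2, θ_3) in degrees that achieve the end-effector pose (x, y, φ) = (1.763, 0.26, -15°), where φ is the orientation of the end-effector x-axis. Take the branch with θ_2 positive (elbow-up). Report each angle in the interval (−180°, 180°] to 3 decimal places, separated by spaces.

120.001 89.992 135.007

wrist centre = target − a_3·(cos φ, sin φ) = (-5.9644, 2.3306)
cos θ_2 = (41.0056−5²−4²)/(2·5·4) = 0.0001; θ_2 = 89.9919° (elbow-up)
β = atan2(2.3306,-5.9644) = 158.6573°; ψ = atan2(4.0000,5.0006) = 38.6567°
θ_1 = β − ψ = 120.0006°
θ_3 = φ − θ_1 − θ_2 = 135.0075° (wrapped to (-180°,180°])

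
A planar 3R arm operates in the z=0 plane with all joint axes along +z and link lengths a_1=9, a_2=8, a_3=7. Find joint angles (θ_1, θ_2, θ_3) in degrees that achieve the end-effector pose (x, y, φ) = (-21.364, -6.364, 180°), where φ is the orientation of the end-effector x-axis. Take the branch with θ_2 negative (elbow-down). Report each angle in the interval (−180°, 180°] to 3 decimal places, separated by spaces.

-135.000 -44.999 -0.001

wrist centre = target − a_3·(cos φ, sin φ) = (-14.3640, -6.3640)
cos θ_2 = (246.8250−9²−8²)/(2·9·8) = 0.7071; θ_2 = -44.9991° (elbow-down)
β = atan2(-6.3640,-14.3640) = -156.1042°; ψ = atan2(-5.6568,14.6569) = -21.1038°
θ_1 = β − ψ = -135.0004°
θ_3 = φ − θ_1 − θ_2 = -0.0006° (wrapped to (-180°,180°])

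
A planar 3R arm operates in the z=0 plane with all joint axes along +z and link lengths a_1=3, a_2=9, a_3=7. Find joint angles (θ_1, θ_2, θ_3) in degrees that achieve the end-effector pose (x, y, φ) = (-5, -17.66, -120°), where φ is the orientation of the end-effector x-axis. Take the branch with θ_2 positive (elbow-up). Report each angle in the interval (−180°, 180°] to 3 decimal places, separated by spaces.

-120.010 30.013 -30.003

wrist centre = target − a_3·(cos φ, sin φ) = (-1.5000, -11.5978)
cos θ_2 = (136.7595−3²−9²)/(2·3·9) = 0.8659; θ_2 = 30.0125° (elbow-up)
β = atan2(-11.5978,-1.5000) = -97.3694°; ψ = atan2(4.5017,10.7932) = 22.6403°
θ_1 = β − ψ = -120.0097°
θ_3 = φ − θ_1 − θ_2 = -30.0028° (wrapped to (-180°,180°])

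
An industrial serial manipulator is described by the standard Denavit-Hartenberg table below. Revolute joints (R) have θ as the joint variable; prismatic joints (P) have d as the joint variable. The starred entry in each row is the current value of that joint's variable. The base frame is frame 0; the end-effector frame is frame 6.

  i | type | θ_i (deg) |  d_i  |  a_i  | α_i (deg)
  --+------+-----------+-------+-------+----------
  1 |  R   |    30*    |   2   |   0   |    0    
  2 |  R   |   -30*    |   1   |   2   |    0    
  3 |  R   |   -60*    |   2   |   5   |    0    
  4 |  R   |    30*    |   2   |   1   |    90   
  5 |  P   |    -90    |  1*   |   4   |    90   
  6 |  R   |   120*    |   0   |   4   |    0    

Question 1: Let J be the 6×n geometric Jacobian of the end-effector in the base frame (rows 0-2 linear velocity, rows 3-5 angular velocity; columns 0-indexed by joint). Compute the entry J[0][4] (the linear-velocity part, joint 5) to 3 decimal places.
prismatic axis z_4 = (-0.5000,-0.8660,0.0000)
J_v[:, 4] = z_4; J_ω[:, 4] = (0,0,0)
entry J[0][4] = -0.5000

-0.500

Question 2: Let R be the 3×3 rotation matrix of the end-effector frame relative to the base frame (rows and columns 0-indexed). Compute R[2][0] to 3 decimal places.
End-effector x-axis (col 0 of R) = (-0.4330,-0.7500,0.5000)
R[2][0] = 0.5000

0.500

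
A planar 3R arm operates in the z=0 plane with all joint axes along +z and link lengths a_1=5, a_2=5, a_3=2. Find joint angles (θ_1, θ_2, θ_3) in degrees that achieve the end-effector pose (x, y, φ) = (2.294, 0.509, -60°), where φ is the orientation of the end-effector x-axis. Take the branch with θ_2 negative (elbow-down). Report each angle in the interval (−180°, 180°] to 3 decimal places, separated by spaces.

wrist centre = target − a_3·(cos φ, sin φ) = (1.2940, 2.2411)
cos θ_2 = (6.6967−5²−5²)/(2·5·5) = -0.8661; θ_2 = -150.0045° (elbow-down)
β = atan2(2.2411,1.2940) = 59.9975°; ψ = atan2(-2.4997,0.6697) = -75.0023°
θ_1 = β − ψ = 134.9998°
θ_3 = φ − θ_1 − θ_2 = -44.9953° (wrapped to (-180°,180°])

135.000 -150.005 -44.995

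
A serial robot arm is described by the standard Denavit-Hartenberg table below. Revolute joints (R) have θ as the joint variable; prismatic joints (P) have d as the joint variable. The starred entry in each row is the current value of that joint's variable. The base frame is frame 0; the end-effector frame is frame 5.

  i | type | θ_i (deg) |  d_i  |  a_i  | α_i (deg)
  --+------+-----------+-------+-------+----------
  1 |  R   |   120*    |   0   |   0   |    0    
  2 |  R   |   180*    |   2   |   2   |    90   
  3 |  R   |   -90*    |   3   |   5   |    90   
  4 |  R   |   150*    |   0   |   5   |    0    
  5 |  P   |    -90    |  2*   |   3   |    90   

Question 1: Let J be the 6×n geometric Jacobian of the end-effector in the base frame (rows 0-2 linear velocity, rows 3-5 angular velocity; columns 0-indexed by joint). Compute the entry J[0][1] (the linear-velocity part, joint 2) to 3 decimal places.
4.049

axis z_1 = (0.0000,0.0000,1.0000); lever o_n−o_1 = (-7.0131,-4.0490,-0.1699)
cross product → J_v[:, 1] = (4.0490,-7.0131,0.0000)
J_ω[:, 1] = z_1
entry J[0][1] = 4.0490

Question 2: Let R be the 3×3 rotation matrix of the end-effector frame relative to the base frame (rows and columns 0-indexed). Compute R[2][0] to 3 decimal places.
End-effector x-axis (col 0 of R) = (-0.7500,-0.4330,-0.5000)
R[2][0] = -0.5000

-0.500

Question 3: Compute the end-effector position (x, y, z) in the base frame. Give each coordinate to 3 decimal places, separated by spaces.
after link 1: o_1 = (0.0000, 0.0000, 0.0000)
after link 2: o_2 = (1.0000, -1.7321, 2.0000)
after link 3: o_3 = (-1.5981, -3.2321, -3.0000)
after link 4: o_4 = (-3.7631, -4.4821, 1.3301)
after link 5: o_5 = (-7.0131, -4.0490, -0.1699)

-7.013 -4.049 -0.170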